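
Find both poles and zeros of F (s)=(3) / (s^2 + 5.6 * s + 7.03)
Set denominator = 0: s^2 + 5.6*s + 7.03 = (s + 3.7)(s + 1.9) = 0 → Poles: -1.9, -3.7
Numerator is a nonzero constant (3) → Zeros: none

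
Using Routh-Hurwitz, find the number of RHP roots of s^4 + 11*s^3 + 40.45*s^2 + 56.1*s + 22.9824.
Routh array:
s^4: [1, 40.45, 22.9824]; s^3: [11, 56.1]; s^2: [35.35, 22.9824]; s^1: [48.9485]; s^0: [22.9824]
First column: [1, 11, 35.35, 48.9485, 22.9824]. Sign changes = RHP roots = 0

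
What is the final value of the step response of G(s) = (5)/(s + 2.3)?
FVT: lim_{t→∞} y(t) = lim_{s→0} s*Y(s) where Y(s) = G(s)/s.
= lim_{s→0} G(s) = G(0) = num(0)/den(0) = 5/2.3 = 2.174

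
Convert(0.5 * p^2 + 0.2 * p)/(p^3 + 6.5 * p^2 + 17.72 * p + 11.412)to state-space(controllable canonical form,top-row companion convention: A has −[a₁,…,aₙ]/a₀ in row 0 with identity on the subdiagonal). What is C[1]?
Reachable canonical form: C = numerator coefficients (right-aligned, zero-padded to length n).
num = 0.5*p^2 + 0.2*p, C = [[0.5, 0.2, 0]].
C[1] = 0.2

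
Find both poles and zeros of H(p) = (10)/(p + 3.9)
Set denominator = 0: p + 3.9 = 0 → Poles: -3.9
Numerator is a nonzero constant (10) → Zeros: none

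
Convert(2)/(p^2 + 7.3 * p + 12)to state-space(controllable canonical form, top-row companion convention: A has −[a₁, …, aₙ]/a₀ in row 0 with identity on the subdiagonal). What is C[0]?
Reachable canonical form: C = numerator coefficients (right-aligned, zero-padded to length n).
num = 2, C = [[0, 2]].
C[0] = 0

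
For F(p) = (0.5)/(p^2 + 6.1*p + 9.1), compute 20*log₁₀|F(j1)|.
Substitute p = j*1: F(j1) = 0.0393892 - 0.0296635j.
|F(j1)| = sqrt(Re² + Im²) = 0.04931.
20*log₁₀(0.04931) = -26.14 dB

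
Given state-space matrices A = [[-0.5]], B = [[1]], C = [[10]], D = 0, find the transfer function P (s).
P(s) = C(sI - A)⁻¹B + D.
Characteristic polynomial det(sI - A) = s + 0.5.
Numerator from C·adj(sI-A)·B + D·det(sI-A) = 10.
P(s) = (10)/(s + 0.5)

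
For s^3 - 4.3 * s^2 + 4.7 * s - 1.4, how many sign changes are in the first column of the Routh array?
Routh array:
s^3: [1, 4.7]; s^2: [-4.3, -1.4]; s^1: [4.37442]; s^0: [-1.4]
First column: [1, -4.3, 4.37442, -1.4]. Sign changes = 3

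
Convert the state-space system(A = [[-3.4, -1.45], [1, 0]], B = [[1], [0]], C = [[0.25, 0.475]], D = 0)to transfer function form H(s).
H(s) = C(sI - A)⁻¹B + D.
Characteristic polynomial det(sI - A) = s^2 + 3.4*s + 1.45.
Numerator from C·adj(sI-A)·B + D·det(sI-A) = 0.25*s + 0.475.
H(s) = (0.25*s + 0.475)/(s^2 + 3.4*s + 1.45)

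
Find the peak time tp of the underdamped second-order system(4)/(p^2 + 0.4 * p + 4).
Standard form: ωn²/(p²+2ζωn·p+ωn²) → ωn = 2, ζ = 0.1.
ωd = ωn·√(1-ζ²) = 2·√(1-0.1²) = 1.99.
tp = π/ωd = π/1.99 = 1.579 s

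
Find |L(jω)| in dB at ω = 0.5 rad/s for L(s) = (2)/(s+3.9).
Substitute s = j*0.5: L(j0.5) = 0.504528 - 0.0646831j.
|L(j0.5)| = sqrt(Re² + Im²) = 0.5087.
20*log₁₀(0.5087) = -5.87 dB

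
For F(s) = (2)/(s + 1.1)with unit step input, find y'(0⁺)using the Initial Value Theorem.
IVT: y'(0⁺) = lim_{s→∞} s²·Y(s) = lim_{s→∞} s·F(s).
deg(num) = 0, deg(den) = 1, relative degree = 1, so s·F(s) → (leading num)/(leading den) = 2/1 = 2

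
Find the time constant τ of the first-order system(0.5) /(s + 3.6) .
First-order system: τ = -1/pole. Pole = -3.6. τ = -1/(-3.6) = 0.2778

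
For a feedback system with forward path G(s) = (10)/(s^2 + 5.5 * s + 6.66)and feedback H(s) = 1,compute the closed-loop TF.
Closed-loop T = G/(1+GH).
Numerator: G_num * H_den = 10.
Denominator: G_den * H_den + G_num * H_num = (s^2 + 5.5*s + 6.66) + (10) = s^2 + 5.5*s + 16.66.
T(s) = (10)/(s^2 + 5.5*s + 16.66)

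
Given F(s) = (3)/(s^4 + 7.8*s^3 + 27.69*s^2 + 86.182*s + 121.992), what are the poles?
Set denominator = 0: s^4 + 7.8*s^3 + 27.69*s^2 + 86.182*s + 121.992 = (s + 2.4)(s + 4.6)(s^2 + 0.8*s + 11.05) = 0 → Poles: -0.4 + 3.3j, -0.4 - 3.3j, -2.4, -4.6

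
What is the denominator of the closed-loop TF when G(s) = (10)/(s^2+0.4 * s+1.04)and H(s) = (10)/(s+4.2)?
Characteristic poly = G_den * H_den + G_num * H_num = (s^3 + 4.6*s^2 + 2.72*s + 4.368) + (100) = s^3 + 4.6*s^2 + 2.72*s + 104.368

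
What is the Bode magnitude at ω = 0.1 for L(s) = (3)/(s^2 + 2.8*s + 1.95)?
Substitute s = j*0.1: L(j0.1) = 1.51484 - 0.218636j.
|L(j0.1)| = sqrt(Re² + Im²) = 1.531.
20*log₁₀(1.531) = 3.70 dB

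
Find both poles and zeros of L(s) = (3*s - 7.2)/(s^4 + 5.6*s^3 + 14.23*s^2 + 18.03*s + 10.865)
Set denominator = 0: s^4 + 5.6*s^3 + 14.23*s^2 + 18.03*s + 10.865 = (s^2 + 3.4*s + 4.1)(s^2 + 2.2*s + 2.65) = 0 → Poles: -1.1 + 1.2j, -1.1 - 1.2j, -1.7 + 1.1j, -1.7 - 1.1j
Set numerator = 0: 3*s - 7.2 = 0 → Zeros: 2.4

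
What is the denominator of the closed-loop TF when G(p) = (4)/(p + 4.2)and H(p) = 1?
Characteristic poly = G_den * H_den + G_num * H_num = (p + 4.2) + (4) = p + 8.2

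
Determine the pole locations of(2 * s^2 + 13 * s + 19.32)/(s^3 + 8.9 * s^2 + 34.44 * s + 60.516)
Set denominator = 0: s^3 + 8.9*s^2 + 34.44*s + 60.516 = (s + 4.1)(s^2 + 4.8*s + 14.76) = 0 → Poles: -2.4 + 3j, -2.4 - 3j, -4.1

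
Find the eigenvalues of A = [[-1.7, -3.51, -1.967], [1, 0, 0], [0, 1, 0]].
Eigenvalues solve det(λI - A) = 0.
Characteristic polynomial: λ^3 + 1.7*λ^2 + 3.51*λ + 1.967 = 0.
Factor: (λ + 0.7)(λ^2 + λ + 2.81) = 0.
Roots: -0.5 + 1.6j, -0.5 - 1.6j, -0.7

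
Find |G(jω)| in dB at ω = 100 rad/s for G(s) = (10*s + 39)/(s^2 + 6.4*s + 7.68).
Substitute s = j*100: G(j100) = 0.0024966 - 0.099917j.
|G(j100)| = sqrt(Re² + Im²) = 0.09995.
20*log₁₀(0.09995) = -20.00 dB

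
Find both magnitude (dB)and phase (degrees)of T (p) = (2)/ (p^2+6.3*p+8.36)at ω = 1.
Substitute p = j*1: T(j1) = 0.15683 - 0.134243j.
|T| = 20*log₁₀(sqrt(Re²+Im²)) = -13.70 dB.
∠T = atan2(Im, Re) = -40.56°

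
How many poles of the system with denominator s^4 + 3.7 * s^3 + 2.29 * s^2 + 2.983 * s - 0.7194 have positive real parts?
s^4 + 3.7*s^3 + 2.29*s^2 + 2.983*s - 0.7194 = (s - 0.2)(s + 3.3)(s^2 + 0.6*s + 1.09). Poles: -0.3 + 1j, -0.3 - 1j, -3.3, 0.2. RHP poles (Re>0): 1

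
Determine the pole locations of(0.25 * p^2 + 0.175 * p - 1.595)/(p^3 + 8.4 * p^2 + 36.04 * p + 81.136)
Set denominator = 0: p^3 + 8.4*p^2 + 36.04*p + 81.136 = (p + 4.4)(p^2 + 4*p + 18.44) = 0 → Poles: -2 + 3.8j, -2 - 3.8j, -4.4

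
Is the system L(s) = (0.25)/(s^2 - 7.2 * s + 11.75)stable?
Denominator: s^2 - 7.2*s + 11.75 = (s - 2.5)(s - 4.7). Poles: 2.5, 4.7. All Re(p)<0: No (unstable)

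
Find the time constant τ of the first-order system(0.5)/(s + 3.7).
First-order system: τ = -1/pole. Pole = -3.7. τ = -1/(-3.7) = 0.2703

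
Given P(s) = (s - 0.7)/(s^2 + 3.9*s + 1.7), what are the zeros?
Set numerator = 0: s - 0.7 = 0 → Zeros: 0.7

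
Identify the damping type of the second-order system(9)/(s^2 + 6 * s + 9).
Standard form: ωn²/(s²+2ζωn·s+ωn²) gives ωn=3, ζ=1.
Critically damped (ζ = 1)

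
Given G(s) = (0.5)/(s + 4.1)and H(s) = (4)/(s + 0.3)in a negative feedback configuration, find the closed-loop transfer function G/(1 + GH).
Closed-loop T = G/(1+GH).
Numerator: G_num * H_den = 0.5*s + 0.15.
Denominator: G_den * H_den + G_num * H_num = (s^2 + 4.4*s + 1.23) + (2) = s^2 + 4.4*s + 3.23.
T(s) = (0.5*s + 0.15)/(s^2 + 4.4*s + 3.23)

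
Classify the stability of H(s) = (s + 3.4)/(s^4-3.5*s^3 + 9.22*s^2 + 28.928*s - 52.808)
Denominator: s^4 - 3.5*s^3 + 9.22*s^2 + 28.928*s - 52.808 = (s - 1.4)(s + 2.3)(s^2 - 4.4*s + 16.4). Poles: -2.3, 1.4, 2.2 + 3.4j, 2.2 - 3.4j. Unstable (3 pole(s) in RHP)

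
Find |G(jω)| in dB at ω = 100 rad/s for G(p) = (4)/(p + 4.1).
Substitute p = j*100: G(j100) = 0.00163725 - 0.0399329j.
|G(j100)| = sqrt(Re² + Im²) = 0.03997.
20*log₁₀(0.03997) = -27.97 dB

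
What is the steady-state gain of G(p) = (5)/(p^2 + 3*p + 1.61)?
DC gain = G(0) = num(0)/den(0) = 5/1.61 = 3.106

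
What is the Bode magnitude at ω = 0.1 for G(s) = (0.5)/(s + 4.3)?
Substitute s = j*0.1: G(j0.1) = 0.116216 - 0.0027027j.
|G(j0.1)| = sqrt(Re² + Im²) = 0.1162.
20*log₁₀(0.1162) = -18.69 dB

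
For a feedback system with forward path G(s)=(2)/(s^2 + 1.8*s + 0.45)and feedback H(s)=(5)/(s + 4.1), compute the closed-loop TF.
Closed-loop T = G/(1+GH).
Numerator: G_num * H_den = 2*s + 8.2.
Denominator: G_den * H_den + G_num * H_num = (s^3 + 5.9*s^2 + 7.83*s + 1.845) + (10) = s^3 + 5.9*s^2 + 7.83*s + 11.845.
T(s) = (2*s + 8.2)/(s^3 + 5.9*s^2 + 7.83*s + 11.845)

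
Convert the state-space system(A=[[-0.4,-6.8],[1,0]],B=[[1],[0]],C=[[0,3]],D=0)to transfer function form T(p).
T(p) = C(pI - A)⁻¹B + D.
Characteristic polynomial det(pI - A) = p^2 + 0.4*p + 6.8.
Numerator from C·adj(pI-A)·B + D·det(pI-A) = 3.
T(p) = (3)/(p^2 + 0.4*p + 6.8)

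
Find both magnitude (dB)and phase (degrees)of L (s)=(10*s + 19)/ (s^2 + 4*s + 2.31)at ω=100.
Substitute s = j*100: L(j100) = 0.00209805 - 0.0999392j.
|L| = 20*log₁₀(sqrt(Re²+Im²)) = -20.00 dB.
∠L = atan2(Im, Re) = -88.80°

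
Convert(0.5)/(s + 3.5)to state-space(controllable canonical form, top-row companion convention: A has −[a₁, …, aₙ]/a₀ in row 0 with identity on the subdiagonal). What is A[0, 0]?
Reachable canonical form for den = s + 3.5: top row of A = -[a₁,a₂,...,aₙ]/a₀, ones on the subdiagonal, zeros elsewhere.
A = [[-3.5]].
A[0,0] = -3.5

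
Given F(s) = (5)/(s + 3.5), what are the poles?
Set denominator = 0: s + 3.5 = 0 → Poles: -3.5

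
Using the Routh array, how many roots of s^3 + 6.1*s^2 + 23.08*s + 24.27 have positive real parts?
Routh array:
s^3: [1, 23.08]; s^2: [6.1, 24.27]; s^1: [19.1013]; s^0: [24.27]
First column: [1, 6.1, 19.1013, 24.27]. Sign changes = RHP roots = 0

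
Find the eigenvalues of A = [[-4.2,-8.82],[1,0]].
Eigenvalues solve det(λI - A) = 0.
Characteristic polynomial: λ^2 + 4.2*λ + 8.82 = 0.
Roots: -2.1 + 2.1j, -2.1 - 2.1j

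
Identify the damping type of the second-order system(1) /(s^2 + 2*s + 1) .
Standard form: ωn²/(s²+2ζωn·s+ωn²) gives ωn=1, ζ=1.
Critically damped (ζ = 1)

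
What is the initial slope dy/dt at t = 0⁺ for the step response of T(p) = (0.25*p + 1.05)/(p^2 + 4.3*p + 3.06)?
IVT: y'(0⁺) = lim_{p→∞} p²·Y(p) = lim_{p→∞} p·T(p).
deg(num) = 1, deg(den) = 2, relative degree = 1, so p·T(p) → (leading num)/(leading den) = 0.25/1 = 0.25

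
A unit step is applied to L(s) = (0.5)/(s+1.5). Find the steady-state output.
FVT: lim_{t→∞} y(t) = lim_{s→0} s*Y(s) where Y(s) = L(s)/s.
= lim_{s→0} L(s) = L(0) = num(0)/den(0) = 0.5/1.5 = 0.3333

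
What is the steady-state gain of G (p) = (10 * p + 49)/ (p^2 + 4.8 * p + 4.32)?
DC gain = G(0) = num(0)/den(0) = 49/4.32 = 11.34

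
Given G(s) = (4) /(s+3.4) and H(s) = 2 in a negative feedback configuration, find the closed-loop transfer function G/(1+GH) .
Closed-loop T = G/(1+GH).
Numerator: G_num * H_den = 4.
Denominator: G_den * H_den + G_num * H_num = (s + 3.4) + (8) = s + 11.4.
T(s) = (4)/(s + 11.4)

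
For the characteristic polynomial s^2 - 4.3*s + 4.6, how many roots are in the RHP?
s^2 - 4.3*s + 4.6 = (s - 2)(s - 2.3). Poles: 2, 2.3. RHP poles (Re>0): 2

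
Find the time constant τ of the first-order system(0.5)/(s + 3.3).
First-order system: τ = -1/pole. Pole = -3.3. τ = -1/(-3.3) = 0.303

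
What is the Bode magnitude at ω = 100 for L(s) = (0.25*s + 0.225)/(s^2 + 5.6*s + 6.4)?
Substitute s = j*100: L(j100) = 0.000117297 - 0.00249503j.
|L(j100)| = sqrt(Re² + Im²) = 0.002498.
20*log₁₀(0.002498) = -52.05 dB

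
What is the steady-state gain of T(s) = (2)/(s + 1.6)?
DC gain = T(0) = num(0)/den(0) = 2/1.6 = 1.25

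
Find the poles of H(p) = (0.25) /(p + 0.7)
Set denominator = 0: p + 0.7 = 0 → Poles: -0.7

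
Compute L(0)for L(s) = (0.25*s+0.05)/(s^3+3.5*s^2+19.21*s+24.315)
DC gain = L(0) = num(0)/den(0) = 0.05/24.315 = 0.002056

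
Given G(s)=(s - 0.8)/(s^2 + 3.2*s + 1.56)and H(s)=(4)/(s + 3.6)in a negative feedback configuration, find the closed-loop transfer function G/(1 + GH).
Closed-loop T = G/(1+GH).
Numerator: G_num * H_den = s^2 + 2.8*s - 2.88.
Denominator: G_den * H_den + G_num * H_num = (s^3 + 6.8*s^2 + 13.08*s + 5.616) + (4*s - 3.2) = s^3 + 6.8*s^2 + 17.08*s + 2.416.
T(s) = (s^2 + 2.8*s - 2.88)/(s^3 + 6.8*s^2 + 17.08*s + 2.416)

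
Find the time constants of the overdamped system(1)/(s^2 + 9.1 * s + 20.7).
Overdamped: real poles at -4.6, -4.5. τ = -1/pole → τ₁ = 0.2174, τ₂ = 0.2222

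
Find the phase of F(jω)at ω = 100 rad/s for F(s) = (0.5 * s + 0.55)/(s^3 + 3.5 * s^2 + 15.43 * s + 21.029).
Substitute s = j*100: F(j100) = -5.00352e-05 - 1.20203e-06j.
∠F(j100) = atan2(Im, Re) = atan2(-1.20203e-06, -5.00352e-05) = -178.62°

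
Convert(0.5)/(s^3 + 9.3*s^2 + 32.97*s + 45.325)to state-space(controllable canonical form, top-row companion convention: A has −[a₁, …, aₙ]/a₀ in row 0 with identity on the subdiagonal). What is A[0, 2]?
Reachable canonical form for den = s^3 + 9.3*s^2 + 32.97*s + 45.325: top row of A = -[a₁,a₂,...,aₙ]/a₀, ones on the subdiagonal, zeros elsewhere.
A = [[-9.3, -32.97, -45.325], [1, 0, 0], [0, 1, 0]].
A[0,2] = -45.325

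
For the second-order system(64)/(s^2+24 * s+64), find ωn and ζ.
Standard form: ωn²/(s²+2ζωn·s+ωn²).
const=64=ωn² → ωn=8, s coeff=24=2ζωn → ζ=1.5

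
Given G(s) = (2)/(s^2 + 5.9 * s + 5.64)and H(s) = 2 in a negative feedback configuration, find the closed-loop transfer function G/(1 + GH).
Closed-loop T = G/(1+GH).
Numerator: G_num * H_den = 2.
Denominator: G_den * H_den + G_num * H_num = (s^2 + 5.9*s + 5.64) + (4) = s^2 + 5.9*s + 9.64.
T(s) = (2)/(s^2 + 5.9*s + 9.64)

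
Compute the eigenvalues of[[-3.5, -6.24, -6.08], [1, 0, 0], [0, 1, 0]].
Eigenvalues solve det(λI - A) = 0.
Characteristic polynomial: λ^3 + 3.5*λ^2 + 6.24*λ + 6.08 = 0.
Factor: (λ + 1.9)(λ^2 + 1.6*λ + 3.2) = 0.
Roots: -0.8 + 1.6j, -0.8 - 1.6j, -1.9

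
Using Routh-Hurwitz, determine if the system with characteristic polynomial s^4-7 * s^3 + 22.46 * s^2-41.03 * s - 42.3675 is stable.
Routh array:
s^4: [1, 22.46, -42.3675]; s^3: [-7, -41.03]; s^2: [16.5986, -42.3675]; s^1: [-58.8974]; s^0: [-42.3675]
First column: [1, -7, 16.5986, -58.8974, -42.3675]. Sign changes = 3.
No, unstable (3 RHP root(s))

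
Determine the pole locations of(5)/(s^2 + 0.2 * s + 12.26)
Set denominator = 0: s^2 + 0.2*s + 12.26 = 0 → Poles: -0.1 + 3.5j, -0.1 - 3.5j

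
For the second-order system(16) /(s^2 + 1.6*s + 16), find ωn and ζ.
Standard form: ωn²/(s²+2ζωn·s+ωn²).
const=16=ωn² → ωn=4, s coeff=1.6=2ζωn → ζ=0.2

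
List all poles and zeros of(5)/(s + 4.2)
Set denominator = 0: s + 4.2 = 0 → Poles: -4.2
Numerator is a nonzero constant (5) → Zeros: none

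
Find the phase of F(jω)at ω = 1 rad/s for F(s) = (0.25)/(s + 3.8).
Substitute s = j*1: F(j1) = 0.0615285 - 0.0161917j.
∠F(j1) = atan2(Im, Re) = atan2(-0.0161917, 0.0615285) = -14.74°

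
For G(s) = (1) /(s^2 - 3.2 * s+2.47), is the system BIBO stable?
Denominator: s^2 - 3.2*s + 2.47 = (s - 1.3)(s - 1.9). Poles: 1.3, 1.9. All Re(p)<0: No (unstable)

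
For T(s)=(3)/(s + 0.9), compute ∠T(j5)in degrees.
Substitute s = j*5: T(j5) = 0.104611 - 0.58117j.
∠T(j5) = atan2(Im, Re) = atan2(-0.58117, 0.104611) = -79.80°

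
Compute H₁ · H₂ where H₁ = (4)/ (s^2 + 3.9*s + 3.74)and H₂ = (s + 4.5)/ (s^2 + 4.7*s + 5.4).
Series: H = H₁ · H₂ = (n₁·n₂)/(d₁·d₂).
Num: n₁·n₂ = 4*s + 18. Den: d₁·d₂ = s^4 + 8.6*s^3 + 27.47*s^2 + 38.638*s + 20.196.
H(s) = (4*s + 18)/(s^4 + 8.6*s^3 + 27.47*s^2 + 38.638*s + 20.196)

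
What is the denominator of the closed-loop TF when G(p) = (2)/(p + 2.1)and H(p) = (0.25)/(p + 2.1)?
Characteristic poly = G_den * H_den + G_num * H_num = (p^2 + 4.2*p + 4.41) + (0.5) = p^2 + 4.2*p + 4.91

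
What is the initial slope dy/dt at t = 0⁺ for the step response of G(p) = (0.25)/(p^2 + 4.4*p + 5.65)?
IVT: y'(0⁺) = lim_{p→∞} p²·Y(p) = lim_{p→∞} p·G(p).
deg(num) = 0, deg(den) = 2, relative degree = 2 ≥ 2, so p·G(p) → 0. Initial slope = 0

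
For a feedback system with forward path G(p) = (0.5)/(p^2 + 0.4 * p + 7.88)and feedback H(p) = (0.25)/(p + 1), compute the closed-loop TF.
Closed-loop T = G/(1+GH).
Numerator: G_num * H_den = 0.5*p + 0.5.
Denominator: G_den * H_den + G_num * H_num = (p^3 + 1.4*p^2 + 8.28*p + 7.88) + (0.125) = p^3 + 1.4*p^2 + 8.28*p + 8.005.
T(p) = (0.5*p + 0.5)/(p^3 + 1.4*p^2 + 8.28*p + 8.005)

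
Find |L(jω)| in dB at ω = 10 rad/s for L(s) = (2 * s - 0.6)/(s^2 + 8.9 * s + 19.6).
Substitute s = j*10: L(j10) = 0.127092 - 0.10807j.
|L(j10)| = sqrt(Re² + Im²) = 0.1668.
20*log₁₀(0.1668) = -15.55 dB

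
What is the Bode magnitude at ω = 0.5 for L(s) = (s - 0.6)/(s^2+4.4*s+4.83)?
Substitute s = j*0.5: L(j0.5) = -0.0638354 + 0.139834j.
|L(j0.5)| = sqrt(Re² + Im²) = 0.1537.
20*log₁₀(0.1537) = -16.27 dB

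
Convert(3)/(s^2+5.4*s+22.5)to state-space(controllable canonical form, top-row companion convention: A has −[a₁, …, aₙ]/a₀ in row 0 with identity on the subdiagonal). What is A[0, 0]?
Reachable canonical form for den = s^2 + 5.4*s + 22.5: top row of A = -[a₁,a₂,...,aₙ]/a₀, ones on the subdiagonal, zeros elsewhere.
A = [[-5.4, -22.5], [1, 0]].
A[0,0] = -5.4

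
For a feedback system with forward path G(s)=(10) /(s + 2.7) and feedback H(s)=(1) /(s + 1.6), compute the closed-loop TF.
Closed-loop T = G/(1+GH).
Numerator: G_num * H_den = 10*s + 16.
Denominator: G_den * H_den + G_num * H_num = (s^2 + 4.3*s + 4.32) + (10) = s^2 + 4.3*s + 14.32.
T(s) = (10*s + 16)/(s^2 + 4.3*s + 14.32)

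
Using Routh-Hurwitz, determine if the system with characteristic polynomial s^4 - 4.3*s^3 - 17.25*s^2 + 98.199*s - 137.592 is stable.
Routh array:
s^4: [1, -17.25, -137.592]; s^3: [-4.3, 98.199]; s^2: [5.58698, -137.592]; s^1: [-7.69827]; s^0: [-137.592]
First column: [1, -4.3, 5.58698, -7.69827, -137.592]. Sign changes = 3.
No, unstable (3 RHP root(s))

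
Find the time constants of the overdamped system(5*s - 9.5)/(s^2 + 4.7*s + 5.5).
Overdamped: real poles at -2.2, -2.5. τ = -1/pole → τ₁ = 0.4545, τ₂ = 0.4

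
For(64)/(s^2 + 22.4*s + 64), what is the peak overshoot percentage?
Standard form: ωn²/(s²+2ζωn·s+ωn²) → ωn = 8, ζ = 1.4.
ζ ≥ 1, so the response is non-oscillatory: peak overshoot = 0%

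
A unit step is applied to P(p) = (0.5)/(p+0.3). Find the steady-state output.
FVT: lim_{t→∞} y(t) = lim_{p→0} p*Y(p) where Y(p) = P(p)/p.
= lim_{p→0} P(p) = P(0) = num(0)/den(0) = 0.5/0.3 = 1.667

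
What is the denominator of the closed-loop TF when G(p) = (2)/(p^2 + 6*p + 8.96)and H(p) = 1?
Characteristic poly = G_den * H_den + G_num * H_num = (p^2 + 6*p + 8.96) + (2) = p^2 + 6*p + 10.96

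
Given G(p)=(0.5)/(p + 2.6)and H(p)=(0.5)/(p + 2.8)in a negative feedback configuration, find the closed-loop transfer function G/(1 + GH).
Closed-loop T = G/(1+GH).
Numerator: G_num * H_den = 0.5*p + 1.4.
Denominator: G_den * H_den + G_num * H_num = (p^2 + 5.4*p + 7.28) + (0.25) = p^2 + 5.4*p + 7.53.
T(p) = (0.5*p + 1.4)/(p^2 + 5.4*p + 7.53)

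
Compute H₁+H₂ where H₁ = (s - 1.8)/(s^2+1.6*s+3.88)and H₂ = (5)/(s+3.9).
Parallel: H = H₁ + H₂ = (n₁·d₂ + n₂·d₁)/(d₁·d₂).
n₁·d₂ = s^2 + 2.1*s - 7.02. n₂·d₁ = 5*s^2 + 8*s + 19.4. Sum = 6*s^2 + 10.1*s + 12.38. d₁·d₂ = s^3 + 5.5*s^2 + 10.12*s + 15.132.
H(s) = (6*s^2 + 10.1*s + 12.38)/(s^3 + 5.5*s^2 + 10.12*s + 15.132)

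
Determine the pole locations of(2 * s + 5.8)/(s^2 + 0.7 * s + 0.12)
Set denominator = 0: s^2 + 0.7*s + 0.12 = (s + 0.4)(s + 0.3) = 0 → Poles: -0.3, -0.4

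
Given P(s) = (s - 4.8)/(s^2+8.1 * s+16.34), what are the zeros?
Set numerator = 0: s - 4.8 = 0 → Zeros: 4.8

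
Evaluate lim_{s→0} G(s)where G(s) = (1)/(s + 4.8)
DC gain = G(0) = num(0)/den(0) = 1/4.8 = 0.2083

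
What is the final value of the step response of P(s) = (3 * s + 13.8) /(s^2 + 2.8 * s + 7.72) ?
FVT: lim_{t→∞} y(t) = lim_{s→0} s*Y(s) where Y(s) = P(s)/s.
= lim_{s→0} P(s) = P(0) = num(0)/den(0) = 13.8/7.72 = 1.788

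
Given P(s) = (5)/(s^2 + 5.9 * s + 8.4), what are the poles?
Set denominator = 0: s^2 + 5.9*s + 8.4 = (s + 3.5)(s + 2.4) = 0 → Poles: -2.4, -3.5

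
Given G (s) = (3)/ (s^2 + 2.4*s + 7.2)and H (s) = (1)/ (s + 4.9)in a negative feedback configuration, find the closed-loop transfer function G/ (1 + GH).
Closed-loop T = G/(1+GH).
Numerator: G_num * H_den = 3*s + 14.7.
Denominator: G_den * H_den + G_num * H_num = (s^3 + 7.3*s^2 + 18.96*s + 35.28) + (3) = s^3 + 7.3*s^2 + 18.96*s + 38.28.
T(s) = (3*s + 14.7)/(s^3 + 7.3*s^2 + 18.96*s + 38.28)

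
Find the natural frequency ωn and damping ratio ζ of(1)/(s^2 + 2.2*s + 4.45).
Underdamped: complex pole -1.1 + 1.8j. ωn = |pole| = 2.11, ζ = -Re(pole)/ωn = 0.5215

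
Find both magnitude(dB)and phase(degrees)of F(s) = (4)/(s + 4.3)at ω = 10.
Substitute s = j*10: F(j10) = 0.14516 - 0.337581j.
|F| = 20*log₁₀(sqrt(Re²+Im²)) = -8.70 dB.
∠F = atan2(Im, Re) = -66.73°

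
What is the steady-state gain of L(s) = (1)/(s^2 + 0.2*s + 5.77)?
DC gain = L(0) = num(0)/den(0) = 1/5.77 = 0.1733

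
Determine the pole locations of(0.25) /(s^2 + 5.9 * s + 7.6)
Set denominator = 0: s^2 + 5.9*s + 7.6 = (s + 1.9)(s + 4) = 0 → Poles: -1.9, -4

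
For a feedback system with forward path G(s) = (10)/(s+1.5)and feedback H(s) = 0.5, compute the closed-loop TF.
Closed-loop T = G/(1+GH).
Numerator: G_num * H_den = 10.
Denominator: G_den * H_den + G_num * H_num = (s + 1.5) + (5) = s + 6.5.
T(s) = (10)/(s + 6.5)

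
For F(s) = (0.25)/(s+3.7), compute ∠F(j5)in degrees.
Substitute s = j*5: F(j5) = 0.023908 - 0.0323081j.
∠F(j5) = atan2(Im, Re) = atan2(-0.0323081, 0.023908) = -53.50°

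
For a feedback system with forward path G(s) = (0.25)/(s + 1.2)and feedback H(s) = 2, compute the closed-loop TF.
Closed-loop T = G/(1+GH).
Numerator: G_num * H_den = 0.25.
Denominator: G_den * H_den + G_num * H_num = (s + 1.2) + (0.5) = s + 1.7.
T(s) = (0.25)/(s + 1.7)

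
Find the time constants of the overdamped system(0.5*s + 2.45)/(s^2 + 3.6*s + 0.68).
Overdamped: real poles at -0.2, -3.4. τ = -1/pole → τ₁ = 5, τ₂ = 0.2941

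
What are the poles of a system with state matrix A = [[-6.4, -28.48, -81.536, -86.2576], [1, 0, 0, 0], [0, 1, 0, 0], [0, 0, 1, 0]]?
Eigenvalues solve det(λI - A) = 0.
Characteristic polynomial: λ^4 + 6.4*λ^3 + 28.48*λ^2 + 81.536*λ + 86.2576 = 0.
Factor: (λ + 2.2)(λ + 2.6)(λ^2 + 1.6*λ + 15.08) = 0.
Roots: -0.8 + 3.8j, -0.8 - 3.8j, -2.2, -2.6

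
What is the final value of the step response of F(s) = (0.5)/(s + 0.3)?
FVT: lim_{t→∞} y(t) = lim_{s→0} s*Y(s) where Y(s) = F(s)/s.
= lim_{s→0} F(s) = F(0) = num(0)/den(0) = 0.5/0.3 = 1.667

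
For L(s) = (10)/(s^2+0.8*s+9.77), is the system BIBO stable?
Denominator: s^2 + 0.8*s + 9.77. Poles: -0.4 + 3.1j, -0.4 - 3.1j. All Re(p)<0: Yes (stable)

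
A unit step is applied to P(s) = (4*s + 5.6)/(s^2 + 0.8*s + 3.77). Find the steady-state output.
FVT: lim_{t→∞} y(t) = lim_{s→0} s*Y(s) where Y(s) = P(s)/s.
= lim_{s→0} P(s) = P(0) = num(0)/den(0) = 5.6/3.77 = 1.485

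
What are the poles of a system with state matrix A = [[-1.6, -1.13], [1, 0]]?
Eigenvalues solve det(λI - A) = 0.
Characteristic polynomial: λ^2 + 1.6*λ + 1.13 = 0.
Roots: -0.8 + 0.7j, -0.8 - 0.7j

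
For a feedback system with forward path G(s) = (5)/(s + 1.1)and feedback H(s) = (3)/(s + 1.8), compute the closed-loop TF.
Closed-loop T = G/(1+GH).
Numerator: G_num * H_den = 5*s + 9.
Denominator: G_den * H_den + G_num * H_num = (s^2 + 2.9*s + 1.98) + (15) = s^2 + 2.9*s + 16.98.
T(s) = (5*s + 9)/(s^2 + 2.9*s + 16.98)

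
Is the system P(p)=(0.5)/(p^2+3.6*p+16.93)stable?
Denominator: p^2 + 3.6*p + 16.93. Poles: -1.8 + 3.7j, -1.8 - 3.7j. All Re(p)<0: Yes (stable)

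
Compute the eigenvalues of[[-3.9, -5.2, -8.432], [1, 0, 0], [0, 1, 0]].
Eigenvalues solve det(λI - A) = 0.
Characteristic polynomial: λ^3 + 3.9*λ^2 + 5.2*λ + 8.432 = 0.
Factor: (λ + 3.1)(λ^2 + 0.8*λ + 2.72) = 0.
Roots: -0.4 + 1.6j, -0.4 - 1.6j, -3.1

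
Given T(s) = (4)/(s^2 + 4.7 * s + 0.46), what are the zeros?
Numerator is a nonzero constant (4) → Zeros: none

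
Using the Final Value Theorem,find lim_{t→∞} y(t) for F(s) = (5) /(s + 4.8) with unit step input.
FVT: lim_{t→∞} y(t) = lim_{s→0} s*Y(s) where Y(s) = F(s)/s.
= lim_{s→0} F(s) = F(0) = num(0)/den(0) = 5/4.8 = 1.042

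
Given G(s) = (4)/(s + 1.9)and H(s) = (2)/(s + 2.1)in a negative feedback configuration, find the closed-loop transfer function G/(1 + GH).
Closed-loop T = G/(1+GH).
Numerator: G_num * H_den = 4*s + 8.4.
Denominator: G_den * H_den + G_num * H_num = (s^2 + 4*s + 3.99) + (8) = s^2 + 4*s + 11.99.
T(s) = (4*s + 8.4)/(s^2 + 4*s + 11.99)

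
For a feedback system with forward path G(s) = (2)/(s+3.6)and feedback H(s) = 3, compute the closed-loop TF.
Closed-loop T = G/(1+GH).
Numerator: G_num * H_den = 2.
Denominator: G_den * H_den + G_num * H_num = (s + 3.6) + (6) = s + 9.6.
T(s) = (2)/(s + 9.6)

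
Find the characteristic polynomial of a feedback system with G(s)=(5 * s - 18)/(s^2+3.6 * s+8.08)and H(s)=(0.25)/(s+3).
Characteristic poly = G_den * H_den + G_num * H_num = (s^3 + 6.6*s^2 + 18.88*s + 24.24) + (1.25*s - 4.5) = s^3 + 6.6*s^2 + 20.13*s + 19.74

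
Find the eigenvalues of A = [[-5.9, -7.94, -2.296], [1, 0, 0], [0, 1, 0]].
Eigenvalues solve det(λI - A) = 0.
Characteristic polynomial: λ^3 + 5.9*λ^2 + 7.94*λ + 2.296 = 0.
Factor: (λ + 0.4)(λ + 4.1)(λ + 1.4) = 0.
Roots: -0.4, -1.4, -4.1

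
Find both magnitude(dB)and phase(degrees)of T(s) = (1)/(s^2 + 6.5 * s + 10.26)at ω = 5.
Substitute s = j*5: T(j5) = -0.0115742 - 0.0255199j.
|T| = 20*log₁₀(sqrt(Re²+Im²)) = -31.05 dB.
∠T = atan2(Im, Re) = -114.40°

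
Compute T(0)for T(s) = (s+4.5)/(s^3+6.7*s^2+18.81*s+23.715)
DC gain = T(0) = num(0)/den(0) = 4.5/23.715 = 0.1898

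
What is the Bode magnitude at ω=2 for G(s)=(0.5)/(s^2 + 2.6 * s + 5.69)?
Substitute s = j*2: G(j2) = 0.0282646 - 0.0869679j.
|G(j2)| = sqrt(Re² + Im²) = 0.09145.
20*log₁₀(0.09145) = -20.78 dB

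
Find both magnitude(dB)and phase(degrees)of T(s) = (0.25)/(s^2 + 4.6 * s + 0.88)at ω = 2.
Substitute s = j*2: T(j2) = -0.00826495 - 0.024371j.
|T| = 20*log₁₀(sqrt(Re²+Im²)) = -31.79 dB.
∠T = atan2(Im, Re) = -108.73°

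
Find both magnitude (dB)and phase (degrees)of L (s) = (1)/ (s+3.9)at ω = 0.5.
Substitute s = j*0.5: L(j0.5) = 0.252264 - 0.0323415j.
|L| = 20*log₁₀(sqrt(Re²+Im²)) = -11.89 dB.
∠L = atan2(Im, Re) = -7.31°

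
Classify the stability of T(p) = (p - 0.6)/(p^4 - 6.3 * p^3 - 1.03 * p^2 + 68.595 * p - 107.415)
Denominator: p^4 - 6.3*p^3 - 1.03*p^2 + 68.595*p - 107.415 = (p - 3.1)(p - 3.5)(p + 3.3)(p - 3). Poles: -3.3, 3, 3.1, 3.5. Unstable (3 pole(s) in RHP)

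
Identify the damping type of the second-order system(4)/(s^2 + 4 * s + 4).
Standard form: ωn²/(s²+2ζωn·s+ωn²) gives ωn=2, ζ=1.
Critically damped (ζ = 1)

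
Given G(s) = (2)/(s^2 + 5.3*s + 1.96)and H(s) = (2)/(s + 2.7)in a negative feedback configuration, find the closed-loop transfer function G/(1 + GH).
Closed-loop T = G/(1+GH).
Numerator: G_num * H_den = 2*s + 5.4.
Denominator: G_den * H_den + G_num * H_num = (s^3 + 8*s^2 + 16.27*s + 5.292) + (4) = s^3 + 8*s^2 + 16.27*s + 9.292.
T(s) = (2*s + 5.4)/(s^3 + 8*s^2 + 16.27*s + 9.292)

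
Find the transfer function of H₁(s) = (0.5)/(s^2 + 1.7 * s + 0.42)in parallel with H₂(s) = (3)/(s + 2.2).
Parallel: H = H₁ + H₂ = (n₁·d₂ + n₂·d₁)/(d₁·d₂).
n₁·d₂ = 0.5*s + 1.1. n₂·d₁ = 3*s^2 + 5.1*s + 1.26. Sum = 3*s^2 + 5.6*s + 2.36. d₁·d₂ = s^3 + 3.9*s^2 + 4.16*s + 0.924.
H(s) = (3*s^2 + 5.6*s + 2.36)/(s^3 + 3.9*s^2 + 4.16*s + 0.924)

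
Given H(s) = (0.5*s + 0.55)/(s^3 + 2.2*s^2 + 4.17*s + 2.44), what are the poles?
Set denominator = 0: s^3 + 2.2*s^2 + 4.17*s + 2.44 = (s + 0.8)(s^2 + 1.4*s + 3.05) = 0 → Poles: -0.7 + 1.6j, -0.7 - 1.6j, -0.8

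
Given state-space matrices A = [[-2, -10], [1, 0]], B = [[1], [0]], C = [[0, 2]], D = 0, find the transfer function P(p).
P(p) = C(pI - A)⁻¹B + D.
Characteristic polynomial det(pI - A) = p^2 + 2*p + 10.
Numerator from C·adj(pI-A)·B + D·det(pI-A) = 2.
P(p) = (2)/(p^2 + 2*p + 10)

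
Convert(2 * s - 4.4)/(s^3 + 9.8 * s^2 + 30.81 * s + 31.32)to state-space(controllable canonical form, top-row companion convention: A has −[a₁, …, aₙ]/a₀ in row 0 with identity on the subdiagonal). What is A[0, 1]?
Reachable canonical form for den = s^3 + 9.8*s^2 + 30.81*s + 31.32: top row of A = -[a₁,a₂,...,aₙ]/a₀, ones on the subdiagonal, zeros elsewhere.
A = [[-9.8, -30.81, -31.32], [1, 0, 0], [0, 1, 0]].
A[0,1] = -30.81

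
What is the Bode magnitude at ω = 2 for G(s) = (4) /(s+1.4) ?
Substitute s = j*2: G(j2) = 0.939597 - 1.34228j.
|G(j2)| = sqrt(Re² + Im²) = 1.638.
20*log₁₀(1.638) = 4.29 dB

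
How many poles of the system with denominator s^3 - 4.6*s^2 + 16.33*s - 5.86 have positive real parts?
s^3 - 4.6*s^2 + 16.33*s - 5.86 = (s - 0.4)(s^2 - 4.2*s + 14.65). Poles: 0.4, 2.1 + 3.2j, 2.1 - 3.2j. RHP poles (Re>0): 3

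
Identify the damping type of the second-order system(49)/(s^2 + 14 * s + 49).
Standard form: ωn²/(s²+2ζωn·s+ωn²) gives ωn=7, ζ=1.
Critically damped (ζ = 1)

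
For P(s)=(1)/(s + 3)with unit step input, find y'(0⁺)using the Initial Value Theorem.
IVT: y'(0⁺) = lim_{s→∞} s²·Y(s) = lim_{s→∞} s·P(s).
deg(num) = 0, deg(den) = 1, relative degree = 1, so s·P(s) → (leading num)/(leading den) = 1/1 = 1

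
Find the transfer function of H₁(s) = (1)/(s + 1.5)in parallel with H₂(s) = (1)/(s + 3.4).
Parallel: H = H₁ + H₂ = (n₁·d₂ + n₂·d₁)/(d₁·d₂).
n₁·d₂ = s + 3.4. n₂·d₁ = s + 1.5. Sum = 2*s + 4.9. d₁·d₂ = s^2 + 4.9*s + 5.1.
H(s) = (2*s + 4.9)/(s^2 + 4.9*s + 5.1)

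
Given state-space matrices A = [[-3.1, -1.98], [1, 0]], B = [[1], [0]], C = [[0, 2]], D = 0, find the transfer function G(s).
G(s) = C(sI - A)⁻¹B + D.
Characteristic polynomial det(sI - A) = s^2 + 3.1*s + 1.98.
Numerator from C·adj(sI-A)·B + D·det(sI-A) = 2.
G(s) = (2)/(s^2 + 3.1*s + 1.98)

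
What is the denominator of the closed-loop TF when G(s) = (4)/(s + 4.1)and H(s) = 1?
Characteristic poly = G_den * H_den + G_num * H_num = (s + 4.1) + (4) = s + 8.1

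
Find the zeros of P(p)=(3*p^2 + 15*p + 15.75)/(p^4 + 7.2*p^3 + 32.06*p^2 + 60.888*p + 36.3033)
Set numerator = 0: 3*p^2 + 15*p + 15.75 = 3*(p + 1.5)(p + 3.5) = 0 → Zeros: -1.5, -3.5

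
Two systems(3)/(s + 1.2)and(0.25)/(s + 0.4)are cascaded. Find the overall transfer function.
Series: H = H₁ · H₂ = (n₁·n₂)/(d₁·d₂).
Num: n₁·n₂ = 0.75. Den: d₁·d₂ = s^2 + 1.6*s + 0.48.
H(s) = (0.75)/(s^2 + 1.6*s + 0.48)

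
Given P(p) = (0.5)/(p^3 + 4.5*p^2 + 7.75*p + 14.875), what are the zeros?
Numerator is a nonzero constant (0.5) → Zeros: none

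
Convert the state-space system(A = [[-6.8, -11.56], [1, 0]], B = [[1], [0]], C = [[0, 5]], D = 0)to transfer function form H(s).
H(s) = C(sI - A)⁻¹B + D.
Characteristic polynomial det(sI - A) = s^2 + 6.8*s + 11.56.
Numerator from C·adj(sI-A)·B + D·det(sI-A) = 5.
H(s) = (5)/(s^2 + 6.8*s + 11.56)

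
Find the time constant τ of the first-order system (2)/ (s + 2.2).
First-order system: τ = -1/pole. Pole = -2.2. τ = -1/(-2.2) = 0.4545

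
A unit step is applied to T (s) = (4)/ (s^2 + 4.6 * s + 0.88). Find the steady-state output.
FVT: lim_{t→∞} y(t) = lim_{s→0} s*Y(s) where Y(s) = T(s)/s.
= lim_{s→0} T(s) = T(0) = num(0)/den(0) = 4/0.88 = 4.545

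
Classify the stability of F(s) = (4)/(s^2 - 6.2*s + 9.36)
Denominator: s^2 - 6.2*s + 9.36 = (s - 2.6)(s - 3.6). Poles: 2.6, 3.6. Unstable (2 pole(s) in RHP)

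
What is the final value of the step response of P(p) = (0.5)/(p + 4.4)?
FVT: lim_{t→∞} y(t) = lim_{p→0} p*Y(p) where Y(p) = P(p)/p.
= lim_{p→0} P(p) = P(0) = num(0)/den(0) = 0.5/4.4 = 0.1136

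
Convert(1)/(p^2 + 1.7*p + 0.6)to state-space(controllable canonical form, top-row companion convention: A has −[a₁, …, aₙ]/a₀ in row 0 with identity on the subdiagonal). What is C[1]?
Reachable canonical form: C = numerator coefficients (right-aligned, zero-padded to length n).
num = 1, C = [[0, 1]].
C[1] = 1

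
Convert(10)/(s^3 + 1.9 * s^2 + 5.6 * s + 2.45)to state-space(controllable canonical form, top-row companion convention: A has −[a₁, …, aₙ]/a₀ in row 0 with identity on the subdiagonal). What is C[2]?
Reachable canonical form: C = numerator coefficients (right-aligned, zero-padded to length n).
num = 10, C = [[0, 0, 10]].
C[2] = 10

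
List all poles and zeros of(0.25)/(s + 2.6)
Set denominator = 0: s + 2.6 = 0 → Poles: -2.6
Numerator is a nonzero constant (0.25) → Zeros: none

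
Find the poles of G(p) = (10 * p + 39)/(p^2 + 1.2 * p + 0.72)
Set denominator = 0: p^2 + 1.2*p + 0.72 = 0 → Poles: -0.6 + 0.6j, -0.6 - 0.6j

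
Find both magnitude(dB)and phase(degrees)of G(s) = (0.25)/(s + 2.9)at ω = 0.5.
Substitute s = j*0.5: G(j0.5) = 0.0837182 - 0.0144342j.
|G| = 20*log₁₀(sqrt(Re²+Im²)) = -21.42 dB.
∠G = atan2(Im, Re) = -9.78°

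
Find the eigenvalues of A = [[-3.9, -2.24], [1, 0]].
Eigenvalues solve det(λI - A) = 0.
Characteristic polynomial: λ^2 + 3.9*λ + 2.24 = 0.
Factor: (λ + 0.7)(λ + 3.2) = 0.
Roots: -0.7, -3.2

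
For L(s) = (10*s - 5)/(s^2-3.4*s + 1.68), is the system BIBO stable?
Denominator: s^2 - 3.4*s + 1.68 = (s - 2.8)(s - 0.6). Poles: 0.6, 2.8. All Re(p)<0: No (unstable)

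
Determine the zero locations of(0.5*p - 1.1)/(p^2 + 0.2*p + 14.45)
Set numerator = 0: 0.5*p - 1.1 = 0 → Zeros: 2.2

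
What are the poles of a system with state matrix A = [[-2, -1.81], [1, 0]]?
Eigenvalues solve det(λI - A) = 0.
Characteristic polynomial: λ^2 + 2*λ + 1.81 = 0.
Roots: -1 + 0.9j, -1 - 0.9j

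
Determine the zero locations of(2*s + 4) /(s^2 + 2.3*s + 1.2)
Set numerator = 0: 2*s + 4 = 0 → Zeros: -2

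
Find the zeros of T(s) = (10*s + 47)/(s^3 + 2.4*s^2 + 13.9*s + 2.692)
Set numerator = 0: 10*s + 47 = 0 → Zeros: -4.7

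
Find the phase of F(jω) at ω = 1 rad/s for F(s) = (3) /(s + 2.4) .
Substitute s = j*1: F(j1) = 1.06509 - 0.443787j.
∠F(j1) = atan2(Im, Re) = atan2(-0.443787, 1.06509) = -22.62°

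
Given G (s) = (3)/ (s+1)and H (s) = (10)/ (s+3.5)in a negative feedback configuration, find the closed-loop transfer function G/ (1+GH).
Closed-loop T = G/(1+GH).
Numerator: G_num * H_den = 3*s + 10.5.
Denominator: G_den * H_den + G_num * H_num = (s^2 + 4.5*s + 3.5) + (30) = s^2 + 4.5*s + 33.5.
T(s) = (3*s + 10.5)/(s^2 + 4.5*s + 33.5)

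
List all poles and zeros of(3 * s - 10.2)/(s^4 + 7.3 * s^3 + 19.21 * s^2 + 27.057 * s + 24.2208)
Set denominator = 0: s^4 + 7.3*s^3 + 19.21*s^2 + 27.057*s + 24.2208 = (s + 3.2)(s + 2.9)(s^2 + 1.2*s + 2.61) = 0 → Poles: -0.6 + 1.5j, -0.6 - 1.5j, -2.9, -3.2
Set numerator = 0: 3*s - 10.2 = 0 → Zeros: 3.4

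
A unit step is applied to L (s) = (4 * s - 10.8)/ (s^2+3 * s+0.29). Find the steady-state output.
FVT: lim_{t→∞} y(t) = lim_{s→0} s*Y(s) where Y(s) = L(s)/s.
= lim_{s→0} L(s) = L(0) = num(0)/den(0) = -10.8/0.29 = -37.24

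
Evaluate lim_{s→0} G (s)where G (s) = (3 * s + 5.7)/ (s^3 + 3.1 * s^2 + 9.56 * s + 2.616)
DC gain = G(0) = num(0)/den(0) = 5.7/2.616 = 2.179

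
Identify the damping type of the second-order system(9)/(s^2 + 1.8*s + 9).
Standard form: ωn²/(s²+2ζωn·s+ωn²) gives ωn=3, ζ=0.3.
Underdamped (ζ = 0.3 < 1)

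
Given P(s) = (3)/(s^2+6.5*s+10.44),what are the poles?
Set denominator = 0: s^2 + 6.5*s + 10.44 = (s + 2.9)(s + 3.6) = 0 → Poles: -2.9, -3.6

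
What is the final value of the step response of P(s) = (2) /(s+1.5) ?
FVT: lim_{t→∞} y(t) = lim_{s→0} s*Y(s) where Y(s) = P(s)/s.
= lim_{s→0} P(s) = P(0) = num(0)/den(0) = 2/1.5 = 1.333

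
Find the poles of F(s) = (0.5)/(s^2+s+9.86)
Set denominator = 0: s^2 + s + 9.86 = 0 → Poles: -0.5 + 3.1j, -0.5 - 3.1j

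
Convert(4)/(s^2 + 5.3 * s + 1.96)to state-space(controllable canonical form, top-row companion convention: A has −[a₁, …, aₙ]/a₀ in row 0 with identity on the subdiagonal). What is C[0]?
Reachable canonical form: C = numerator coefficients (right-aligned, zero-padded to length n).
num = 4, C = [[0, 4]].
C[0] = 0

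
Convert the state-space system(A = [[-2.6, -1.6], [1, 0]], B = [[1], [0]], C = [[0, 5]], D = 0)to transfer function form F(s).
F(s) = C(sI - A)⁻¹B + D.
Characteristic polynomial det(sI - A) = s^2 + 2.6*s + 1.6.
Numerator from C·adj(sI-A)·B + D·det(sI-A) = 5.
F(s) = (5)/(s^2 + 2.6*s + 1.6)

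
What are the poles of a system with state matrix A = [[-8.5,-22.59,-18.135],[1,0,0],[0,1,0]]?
Eigenvalues solve det(λI - A) = 0.
Characteristic polynomial: λ^3 + 8.5*λ^2 + 22.59*λ + 18.135 = 0.
Factor: (λ + 1.5)(λ + 3.9)(λ + 3.1) = 0.
Roots: -1.5, -3.1, -3.9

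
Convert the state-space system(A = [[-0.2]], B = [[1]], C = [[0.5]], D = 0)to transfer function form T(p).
T(p) = C(pI - A)⁻¹B + D.
Characteristic polynomial det(pI - A) = p + 0.2.
Numerator from C·adj(pI-A)·B + D·det(pI-A) = 0.5.
T(p) = (0.5)/(p + 0.2)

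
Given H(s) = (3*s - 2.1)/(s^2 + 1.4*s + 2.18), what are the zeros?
Set numerator = 0: 3*s - 2.1 = 0 → Zeros: 0.7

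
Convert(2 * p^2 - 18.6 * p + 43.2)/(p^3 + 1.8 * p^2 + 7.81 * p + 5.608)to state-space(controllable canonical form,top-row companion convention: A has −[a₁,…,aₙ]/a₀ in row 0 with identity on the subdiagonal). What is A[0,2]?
Reachable canonical form for den = p^3 + 1.8*p^2 + 7.81*p + 5.608: top row of A = -[a₁,a₂,...,aₙ]/a₀, ones on the subdiagonal, zeros elsewhere.
A = [[-1.8, -7.81, -5.608], [1, 0, 0], [0, 1, 0]].
A[0,2] = -5.608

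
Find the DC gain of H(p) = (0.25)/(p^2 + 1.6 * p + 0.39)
DC gain = H(0) = num(0)/den(0) = 0.25/0.39 = 0.641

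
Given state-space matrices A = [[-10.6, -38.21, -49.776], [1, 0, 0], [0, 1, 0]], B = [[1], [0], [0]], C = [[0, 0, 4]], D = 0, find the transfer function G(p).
G(p) = C(pI - A)⁻¹B + D.
Characteristic polynomial det(pI - A) = p^3 + 10.6*p^2 + 38.21*p + 49.776.
Numerator from C·adj(pI-A)·B + D·det(pI-A) = 4.
G(p) = (4)/(p^3 + 10.6*p^2 + 38.21*p + 49.776)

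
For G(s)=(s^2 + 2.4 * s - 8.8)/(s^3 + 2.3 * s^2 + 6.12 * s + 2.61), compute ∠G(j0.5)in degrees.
Substitute s = j*0.5: G(j0.5) = -1.16772 + 2.27383j.
∠G(j0.5) = atan2(Im, Re) = atan2(2.27383, -1.16772) = 117.18°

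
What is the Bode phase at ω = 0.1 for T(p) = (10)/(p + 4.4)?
Substitute p = j*0.1: T(j0.1) = 2.27155 - 0.0516262j.
∠T(j0.1) = atan2(Im, Re) = atan2(-0.0516262, 2.27155) = -1.30°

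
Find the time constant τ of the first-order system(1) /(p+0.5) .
First-order system: τ = -1/pole. Pole = -0.5. τ = -1/(-0.5) = 2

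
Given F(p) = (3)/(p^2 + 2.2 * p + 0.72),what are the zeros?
Numerator is a nonzero constant (3) → Zeros: none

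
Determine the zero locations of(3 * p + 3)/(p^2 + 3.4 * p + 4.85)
Set numerator = 0: 3*p + 3 = 0 → Zeros: -1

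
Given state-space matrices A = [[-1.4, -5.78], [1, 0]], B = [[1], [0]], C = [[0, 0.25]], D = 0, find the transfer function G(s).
G(s) = C(sI - A)⁻¹B + D.
Characteristic polynomial det(sI - A) = s^2 + 1.4*s + 5.78.
Numerator from C·adj(sI-A)·B + D·det(sI-A) = 0.25.
G(s) = (0.25)/(s^2 + 1.4*s + 5.78)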